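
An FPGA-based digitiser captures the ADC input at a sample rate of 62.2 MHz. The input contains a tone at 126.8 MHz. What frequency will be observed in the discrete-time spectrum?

126.8 MHz mod fs = 2.4 MHz.
2.4 MHz ≤ fs/2 = 31.1 MHz, appears at 2.4 MHz.

2.4 MHz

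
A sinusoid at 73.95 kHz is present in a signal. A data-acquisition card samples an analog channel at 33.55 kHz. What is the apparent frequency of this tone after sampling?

6.85 kHz

73.95 kHz mod fs = 6.85 kHz.
6.85 kHz ≤ fs/2 = 16.775 kHz, appears at 6.85 kHz.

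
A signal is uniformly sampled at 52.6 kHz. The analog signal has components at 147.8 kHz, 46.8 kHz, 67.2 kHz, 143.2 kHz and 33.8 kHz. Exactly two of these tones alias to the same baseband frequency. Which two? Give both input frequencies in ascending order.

67.2 kHz, 143.2 kHz

fs/2 = 26.3 kHz.
147.8 kHz mod fs = 42.6 kHz.
42.6 kHz > fs/2 = 26.3 kHz, folds to fs − 42.6 kHz = 10 kHz.
46.8 kHz > fs/2 = 26.3 kHz, folds to fs − 46.8 kHz = 5.8 kHz.
67.2 kHz mod fs = 14.6 kHz.
14.6 kHz ≤ fs/2 = 26.3 kHz, appears at 14.6 kHz.
143.2 kHz mod fs = 38 kHz.
38 kHz > fs/2 = 26.3 kHz, folds to fs − 38 kHz = 14.6 kHz.
33.8 kHz > fs/2 = 26.3 kHz, folds to fs − 33.8 kHz = 18.8 kHz.
67.2 kHz and 143.2 kHz both map to 14.6 kHz.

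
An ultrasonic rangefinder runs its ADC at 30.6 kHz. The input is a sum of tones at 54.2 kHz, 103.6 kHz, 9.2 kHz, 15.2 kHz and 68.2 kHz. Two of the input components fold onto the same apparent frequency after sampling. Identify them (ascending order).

54.2 kHz, 68.2 kHz

fs/2 = 15.3 kHz.
54.2 kHz mod fs = 23.6 kHz.
23.6 kHz > fs/2 = 15.3 kHz, folds to fs − 23.6 kHz = 7 kHz.
103.6 kHz mod fs = 11.8 kHz.
11.8 kHz ≤ fs/2 = 15.3 kHz, appears at 11.8 kHz.
9.2 kHz ≤ fs/2 = 15.3 kHz, passes unchanged.
15.2 kHz ≤ fs/2 = 15.3 kHz, passes unchanged.
68.2 kHz mod fs = 7 kHz.
7 kHz ≤ fs/2 = 15.3 kHz, appears at 7 kHz.
54.2 kHz and 68.2 kHz both map to 7 kHz.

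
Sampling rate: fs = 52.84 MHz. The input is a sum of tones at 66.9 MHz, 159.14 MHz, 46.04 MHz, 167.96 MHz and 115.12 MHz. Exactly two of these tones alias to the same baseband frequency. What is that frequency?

fs/2 = 26.42 MHz.
66.9 MHz mod fs = 14.06 MHz.
14.06 MHz ≤ fs/2 = 26.42 MHz, appears at 14.06 MHz.
159.14 MHz mod fs = 0.62 MHz.
0.62 MHz ≤ fs/2 = 26.42 MHz, appears at 0.62 MHz.
46.04 MHz > fs/2 = 26.42 MHz, folds to fs − 46.04 MHz = 6.8 MHz.
167.96 MHz mod fs = 9.44 MHz.
9.44 MHz ≤ fs/2 = 26.42 MHz, appears at 9.44 MHz.
115.12 MHz mod fs = 9.44 MHz.
9.44 MHz ≤ fs/2 = 26.42 MHz, appears at 9.44 MHz.
115.12 MHz and 167.96 MHz both map to 9.44 MHz.

9.44 MHz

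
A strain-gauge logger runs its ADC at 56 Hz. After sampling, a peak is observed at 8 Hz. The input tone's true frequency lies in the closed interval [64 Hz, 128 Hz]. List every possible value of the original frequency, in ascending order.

64 Hz, 104 Hz, 120 Hz

Frequencies that alias to 8 Hz are k·fs ± 8 Hz for integer k ≥ 0.
k=0: 8 Hz.
k=1: 48 Hz, 64 Hz.
k=2: 104 Hz, 120 Hz.
k=3: 160 Hz, 176 Hz.
Within [64 Hz, 128 Hz]: 64 Hz, 104 Hz, 120 Hz.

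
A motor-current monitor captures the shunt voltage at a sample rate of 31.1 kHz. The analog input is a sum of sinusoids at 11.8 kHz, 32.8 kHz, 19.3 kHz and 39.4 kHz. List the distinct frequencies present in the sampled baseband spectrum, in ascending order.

1.7 kHz, 8.3 kHz, 11.8 kHz

fs/2 = 15.55 kHz.
11.8 kHz ≤ fs/2 = 15.55 kHz, passes unchanged.
32.8 kHz mod fs = 1.7 kHz.
1.7 kHz ≤ fs/2 = 15.55 kHz, appears at 1.7 kHz.
19.3 kHz > fs/2 = 15.55 kHz, folds to fs − 19.3 kHz = 11.8 kHz.
39.4 kHz mod fs = 8.3 kHz.
8.3 kHz ≤ fs/2 = 15.55 kHz, appears at 8.3 kHz.
Distinct values: {1.7 kHz, 8.3 kHz, 11.8 kHz}.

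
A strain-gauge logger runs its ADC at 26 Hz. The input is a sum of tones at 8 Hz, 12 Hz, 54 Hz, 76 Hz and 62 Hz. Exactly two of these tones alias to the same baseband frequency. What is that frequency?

fs/2 = 13 Hz.
8 Hz ≤ fs/2 = 13 Hz, passes unchanged.
12 Hz ≤ fs/2 = 13 Hz, passes unchanged.
54 Hz mod fs = 2 Hz.
2 Hz ≤ fs/2 = 13 Hz, appears at 2 Hz.
76 Hz mod fs = 24 Hz.
24 Hz > fs/2 = 13 Hz, folds to fs − 24 Hz = 2 Hz.
62 Hz mod fs = 10 Hz.
10 Hz ≤ fs/2 = 13 Hz, appears at 10 Hz.
54 Hz and 76 Hz both map to 2 Hz.

2 Hz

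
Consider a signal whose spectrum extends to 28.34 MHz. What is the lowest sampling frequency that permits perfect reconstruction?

56.68 MHz

Nyquist rate = 2 × 28.34 MHz = 56.68 MHz.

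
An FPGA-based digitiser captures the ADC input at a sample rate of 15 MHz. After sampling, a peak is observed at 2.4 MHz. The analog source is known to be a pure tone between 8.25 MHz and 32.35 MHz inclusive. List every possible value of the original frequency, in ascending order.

Frequencies that alias to 2.4 MHz are k·fs ± 2.4 MHz for integer k ≥ 0.
k=0: 2.4 MHz.
k=1: 12.6 MHz, 17.4 MHz.
k=2: 27.6 MHz, 32.4 MHz.
k=3: 42.6 MHz, 47.4 MHz.
Within [8.25 MHz, 32.35 MHz]: 12.6 MHz, 17.4 MHz, 27.6 MHz.

12.6 MHz, 17.4 MHz, 27.6 MHz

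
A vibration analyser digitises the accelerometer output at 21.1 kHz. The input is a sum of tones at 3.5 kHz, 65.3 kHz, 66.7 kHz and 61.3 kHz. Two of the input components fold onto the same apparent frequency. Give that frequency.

fs/2 = 10.55 kHz.
3.5 kHz ≤ fs/2 = 10.55 kHz, passes unchanged.
65.3 kHz mod fs = 2 kHz.
2 kHz ≤ fs/2 = 10.55 kHz, appears at 2 kHz.
66.7 kHz mod fs = 3.4 kHz.
3.4 kHz ≤ fs/2 = 10.55 kHz, appears at 3.4 kHz.
61.3 kHz mod fs = 19.1 kHz.
19.1 kHz > fs/2 = 10.55 kHz, folds to fs − 19.1 kHz = 2 kHz.
61.3 kHz and 65.3 kHz both map to 2 kHz.

2 kHz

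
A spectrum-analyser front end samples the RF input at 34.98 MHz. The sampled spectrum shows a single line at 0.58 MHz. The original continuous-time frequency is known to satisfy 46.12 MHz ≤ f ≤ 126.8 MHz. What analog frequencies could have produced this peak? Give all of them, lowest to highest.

Frequencies that alias to 0.58 MHz are k·fs ± 0.58 MHz for integer k ≥ 0.
k=0: 0.58 MHz.
k=1: 34.4 MHz, 35.56 MHz.
k=2: 69.38 MHz, 70.54 MHz.
k=3: 104.36 MHz, 105.52 MHz.
k=4: 139.34 MHz, 140.5 MHz.
Within [46.12 MHz, 126.8 MHz]: 69.38 MHz, 70.54 MHz, 104.36 MHz, 105.52 MHz.

69.38 MHz, 70.54 MHz, 104.36 MHz, 105.52 MHz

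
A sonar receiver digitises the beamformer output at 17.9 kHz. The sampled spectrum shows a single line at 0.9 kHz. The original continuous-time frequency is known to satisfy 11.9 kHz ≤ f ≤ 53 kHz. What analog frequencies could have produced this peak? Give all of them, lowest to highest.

Frequencies that alias to 0.9 kHz are k·fs ± 0.9 kHz for integer k ≥ 0.
k=0: 0.9 kHz.
k=1: 17 kHz, 18.8 kHz.
k=2: 34.9 kHz, 36.7 kHz.
k=3: 52.8 kHz, 54.6 kHz.
k=4: 70.7 kHz, 72.5 kHz.
Within [11.9 kHz, 53 kHz]: 17 kHz, 18.8 kHz, 34.9 kHz, 36.7 kHz, 52.8 kHz.

17 kHz, 18.8 kHz, 34.9 kHz, 36.7 kHz, 52.8 kHz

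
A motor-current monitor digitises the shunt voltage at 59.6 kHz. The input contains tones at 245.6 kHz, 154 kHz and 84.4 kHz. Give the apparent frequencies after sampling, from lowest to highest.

fs/2 = 29.8 kHz.
245.6 kHz mod fs = 7.2 kHz.
7.2 kHz ≤ fs/2 = 29.8 kHz, appears at 7.2 kHz.
154 kHz mod fs = 34.8 kHz.
34.8 kHz > fs/2 = 29.8 kHz, folds to fs − 34.8 kHz = 24.8 kHz.
84.4 kHz mod fs = 24.8 kHz.
24.8 kHz ≤ fs/2 = 29.8 kHz, appears at 24.8 kHz.
Distinct values: {7.2 kHz, 24.8 kHz}.

7.2 kHz, 24.8 kHz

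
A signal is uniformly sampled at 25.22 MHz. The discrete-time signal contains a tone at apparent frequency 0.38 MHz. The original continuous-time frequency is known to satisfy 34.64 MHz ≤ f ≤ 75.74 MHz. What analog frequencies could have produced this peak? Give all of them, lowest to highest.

Frequencies that alias to 0.38 MHz are k·fs ± 0.38 MHz for integer k ≥ 0.
k=0: 0.38 MHz.
k=1: 24.84 MHz, 25.6 MHz.
k=2: 50.06 MHz, 50.82 MHz.
k=3: 75.28 MHz, 76.04 MHz.
k=4: 100.5 MHz, 101.26 MHz.
Within [34.64 MHz, 75.74 MHz]: 50.06 MHz, 50.82 MHz, 75.28 MHz.

50.06 MHz, 50.82 MHz, 75.28 MHz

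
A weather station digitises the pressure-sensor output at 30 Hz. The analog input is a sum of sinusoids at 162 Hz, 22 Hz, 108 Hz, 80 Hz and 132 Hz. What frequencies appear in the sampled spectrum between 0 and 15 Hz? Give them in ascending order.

fs/2 = 15 Hz.
162 Hz mod fs = 12 Hz.
12 Hz ≤ fs/2 = 15 Hz, appears at 12 Hz.
22 Hz > fs/2 = 15 Hz, folds to fs − 22 Hz = 8 Hz.
108 Hz mod fs = 18 Hz.
18 Hz > fs/2 = 15 Hz, folds to fs − 18 Hz = 12 Hz.
80 Hz mod fs = 20 Hz.
20 Hz > fs/2 = 15 Hz, folds to fs − 20 Hz = 10 Hz.
132 Hz mod fs = 12 Hz.
12 Hz ≤ fs/2 = 15 Hz, appears at 12 Hz.
Distinct values: {8 Hz, 10 Hz, 12 Hz}.

8 Hz, 10 Hz, 12 Hz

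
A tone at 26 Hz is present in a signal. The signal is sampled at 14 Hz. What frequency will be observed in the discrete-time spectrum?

2 Hz

26 Hz mod fs = 12 Hz.
12 Hz > fs/2 = 7 Hz, folds to fs − 12 Hz = 2 Hz.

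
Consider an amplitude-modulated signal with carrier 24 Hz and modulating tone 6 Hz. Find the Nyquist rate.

60 Hz

AM sidebands sit at fc ± fm = 18 Hz and 30 Hz.
Highest-frequency component: 30 Hz.
Nyquist rate = 2 × 30 Hz = 60 Hz.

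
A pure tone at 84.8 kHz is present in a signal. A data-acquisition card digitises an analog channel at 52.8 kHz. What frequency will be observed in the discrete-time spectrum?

84.8 kHz mod fs = 32 kHz.
32 kHz > fs/2 = 26.4 kHz, folds to fs − 32 kHz = 20.8 kHz.

20.8 kHz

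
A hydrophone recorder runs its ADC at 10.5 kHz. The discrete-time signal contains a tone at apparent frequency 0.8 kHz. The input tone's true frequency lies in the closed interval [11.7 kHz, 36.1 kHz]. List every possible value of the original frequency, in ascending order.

20.2 kHz, 21.8 kHz, 30.7 kHz, 32.3 kHz

Frequencies that alias to 0.8 kHz are k·fs ± 0.8 kHz for integer k ≥ 0.
k=0: 0.8 kHz.
k=1: 9.7 kHz, 11.3 kHz.
k=2: 20.2 kHz, 21.8 kHz.
k=3: 30.7 kHz, 32.3 kHz.
k=4: 41.2 kHz, 42.8 kHz.
Within [11.7 kHz, 36.1 kHz]: 20.2 kHz, 21.8 kHz, 30.7 kHz, 32.3 kHz.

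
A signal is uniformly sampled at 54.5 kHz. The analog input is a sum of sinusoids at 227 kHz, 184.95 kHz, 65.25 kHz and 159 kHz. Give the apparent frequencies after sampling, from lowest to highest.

fs/2 = 27.25 kHz.
227 kHz mod fs = 9 kHz.
9 kHz ≤ fs/2 = 27.25 kHz, appears at 9 kHz.
184.95 kHz mod fs = 21.45 kHz.
21.45 kHz ≤ fs/2 = 27.25 kHz, appears at 21.45 kHz.
65.25 kHz mod fs = 10.75 kHz.
10.75 kHz ≤ fs/2 = 27.25 kHz, appears at 10.75 kHz.
159 kHz mod fs = 50 kHz.
50 kHz > fs/2 = 27.25 kHz, folds to fs − 50 kHz = 4.5 kHz.
Distinct values: {4.5 kHz, 9 kHz, 10.75 kHz, 21.45 kHz}.

4.5 kHz, 9 kHz, 10.75 kHz, 21.45 kHz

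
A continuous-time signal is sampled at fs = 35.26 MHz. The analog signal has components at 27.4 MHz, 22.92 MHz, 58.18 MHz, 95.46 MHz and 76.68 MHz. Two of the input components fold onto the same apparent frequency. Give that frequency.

12.34 MHz

fs/2 = 17.63 MHz.
27.4 MHz > fs/2 = 17.63 MHz, folds to fs − 27.4 MHz = 7.86 MHz.
22.92 MHz > fs/2 = 17.63 MHz, folds to fs − 22.92 MHz = 12.34 MHz.
58.18 MHz mod fs = 22.92 MHz.
22.92 MHz > fs/2 = 17.63 MHz, folds to fs − 22.92 MHz = 12.34 MHz.
95.46 MHz mod fs = 24.94 MHz.
24.94 MHz > fs/2 = 17.63 MHz, folds to fs − 24.94 MHz = 10.32 MHz.
76.68 MHz mod fs = 6.16 MHz.
6.16 MHz ≤ fs/2 = 17.63 MHz, appears at 6.16 MHz.
22.92 MHz and 58.18 MHz both map to 12.34 MHz.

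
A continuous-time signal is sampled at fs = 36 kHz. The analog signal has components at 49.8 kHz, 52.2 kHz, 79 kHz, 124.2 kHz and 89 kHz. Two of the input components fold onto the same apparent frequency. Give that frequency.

fs/2 = 18 kHz.
49.8 kHz mod fs = 13.8 kHz.
13.8 kHz ≤ fs/2 = 18 kHz, appears at 13.8 kHz.
52.2 kHz mod fs = 16.2 kHz.
16.2 kHz ≤ fs/2 = 18 kHz, appears at 16.2 kHz.
79 kHz mod fs = 7 kHz.
7 kHz ≤ fs/2 = 18 kHz, appears at 7 kHz.
124.2 kHz mod fs = 16.2 kHz.
16.2 kHz ≤ fs/2 = 18 kHz, appears at 16.2 kHz.
89 kHz mod fs = 17 kHz.
17 kHz ≤ fs/2 = 18 kHz, appears at 17 kHz.
52.2 kHz and 124.2 kHz both map to 16.2 kHz.

16.2 kHz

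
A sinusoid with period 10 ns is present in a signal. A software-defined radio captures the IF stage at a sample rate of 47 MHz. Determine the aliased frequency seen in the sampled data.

6 MHz

T = 10 ns → f = 1/T = 100 MHz.
100 MHz mod fs = 6 MHz.
6 MHz ≤ fs/2 = 23.5 MHz, appears at 6 MHz.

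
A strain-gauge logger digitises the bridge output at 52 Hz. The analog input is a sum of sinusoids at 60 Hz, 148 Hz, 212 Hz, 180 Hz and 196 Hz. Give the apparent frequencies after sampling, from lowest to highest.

4 Hz, 8 Hz, 12 Hz, 24 Hz

fs/2 = 26 Hz.
60 Hz mod fs = 8 Hz.
8 Hz ≤ fs/2 = 26 Hz, appears at 8 Hz.
148 Hz mod fs = 44 Hz.
44 Hz > fs/2 = 26 Hz, folds to fs − 44 Hz = 8 Hz.
212 Hz mod fs = 4 Hz.
4 Hz ≤ fs/2 = 26 Hz, appears at 4 Hz.
180 Hz mod fs = 24 Hz.
24 Hz ≤ fs/2 = 26 Hz, appears at 24 Hz.
196 Hz mod fs = 40 Hz.
40 Hz > fs/2 = 26 Hz, folds to fs − 40 Hz = 12 Hz.
Distinct values: {4 Hz, 8 Hz, 12 Hz, 24 Hz}.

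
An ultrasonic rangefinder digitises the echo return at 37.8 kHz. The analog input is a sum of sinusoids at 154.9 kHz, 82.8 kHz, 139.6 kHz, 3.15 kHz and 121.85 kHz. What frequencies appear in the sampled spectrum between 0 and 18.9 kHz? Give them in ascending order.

fs/2 = 18.9 kHz.
154.9 kHz mod fs = 3.7 kHz.
3.7 kHz ≤ fs/2 = 18.9 kHz, appears at 3.7 kHz.
82.8 kHz mod fs = 7.2 kHz.
7.2 kHz ≤ fs/2 = 18.9 kHz, appears at 7.2 kHz.
139.6 kHz mod fs = 26.2 kHz.
26.2 kHz > fs/2 = 18.9 kHz, folds to fs − 26.2 kHz = 11.6 kHz.
3.15 kHz ≤ fs/2 = 18.9 kHz, passes unchanged.
121.85 kHz mod fs = 8.45 kHz.
8.45 kHz ≤ fs/2 = 18.9 kHz, appears at 8.45 kHz.
Distinct values: {3.15 kHz, 3.7 kHz, 7.2 kHz, 8.45 kHz, 11.6 kHz}.

3.15 kHz, 3.7 kHz, 7.2 kHz, 8.45 kHz, 11.6 kHz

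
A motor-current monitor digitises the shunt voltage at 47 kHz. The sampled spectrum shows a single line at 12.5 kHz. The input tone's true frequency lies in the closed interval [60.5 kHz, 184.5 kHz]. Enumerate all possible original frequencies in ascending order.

Frequencies that alias to 12.5 kHz are k·fs ± 12.5 kHz for integer k ≥ 0.
k=0: 12.5 kHz.
k=1: 34.5 kHz, 59.5 kHz.
k=2: 81.5 kHz, 106.5 kHz.
k=3: 128.5 kHz, 153.5 kHz.
k=4: 175.5 kHz, 200.5 kHz.
k=5: 222.5 kHz, 247.5 kHz.
Within [60.5 kHz, 184.5 kHz]: 81.5 kHz, 106.5 kHz, 128.5 kHz, 153.5 kHz, 175.5 kHz.

81.5 kHz, 106.5 kHz, 128.5 kHz, 153.5 kHz, 175.5 kHz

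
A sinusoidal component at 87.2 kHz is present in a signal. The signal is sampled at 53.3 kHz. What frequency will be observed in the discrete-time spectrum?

87.2 kHz mod fs = 33.9 kHz.
33.9 kHz > fs/2 = 26.65 kHz, folds to fs − 33.9 kHz = 19.4 kHz.

19.4 kHz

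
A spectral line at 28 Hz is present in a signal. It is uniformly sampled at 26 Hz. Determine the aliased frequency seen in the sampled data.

2 Hz

28 Hz mod fs = 2 Hz.
2 Hz ≤ fs/2 = 13 Hz, appears at 2 Hz.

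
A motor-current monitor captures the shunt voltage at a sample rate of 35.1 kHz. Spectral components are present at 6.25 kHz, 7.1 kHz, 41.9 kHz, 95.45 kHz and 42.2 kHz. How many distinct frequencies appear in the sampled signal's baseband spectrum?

fs/2 = 17.55 kHz.
6.25 kHz ≤ fs/2 = 17.55 kHz, passes unchanged.
7.1 kHz ≤ fs/2 = 17.55 kHz, passes unchanged.
41.9 kHz mod fs = 6.8 kHz.
6.8 kHz ≤ fs/2 = 17.55 kHz, appears at 6.8 kHz.
95.45 kHz mod fs = 25.25 kHz.
25.25 kHz > fs/2 = 17.55 kHz, folds to fs − 25.25 kHz = 9.85 kHz.
42.2 kHz mod fs = 7.1 kHz.
7.1 kHz ≤ fs/2 = 17.55 kHz, appears at 7.1 kHz.
Distinct values: {6.25 kHz, 6.8 kHz, 7.1 kHz, 9.85 kHz} → 4.

4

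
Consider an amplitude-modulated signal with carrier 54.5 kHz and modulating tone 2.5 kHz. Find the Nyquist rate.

114 kHz

AM sidebands sit at fc ± fm = 52 kHz and 57 kHz.
Highest-frequency component: 57 kHz.
Nyquist rate = 2 × 57 kHz = 114 kHz.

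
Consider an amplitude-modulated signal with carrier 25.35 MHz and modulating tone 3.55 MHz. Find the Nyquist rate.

AM sidebands sit at fc ± fm = 21.8 MHz and 28.9 MHz.
Highest-frequency component: 28.9 MHz.
Nyquist rate = 2 × 28.9 MHz = 57.8 MHz.

57.8 MHz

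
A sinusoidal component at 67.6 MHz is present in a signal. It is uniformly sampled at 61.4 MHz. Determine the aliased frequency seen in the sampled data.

6.2 MHz

67.6 MHz mod fs = 6.2 MHz.
6.2 MHz ≤ fs/2 = 30.7 MHz, appears at 6.2 MHz.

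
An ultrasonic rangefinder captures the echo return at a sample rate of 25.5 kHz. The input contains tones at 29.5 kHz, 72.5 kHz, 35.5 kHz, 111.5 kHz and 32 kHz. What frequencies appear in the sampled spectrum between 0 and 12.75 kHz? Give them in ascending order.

fs/2 = 12.75 kHz.
29.5 kHz mod fs = 4 kHz.
4 kHz ≤ fs/2 = 12.75 kHz, appears at 4 kHz.
72.5 kHz mod fs = 21.5 kHz.
21.5 kHz > fs/2 = 12.75 kHz, folds to fs − 21.5 kHz = 4 kHz.
35.5 kHz mod fs = 10 kHz.
10 kHz ≤ fs/2 = 12.75 kHz, appears at 10 kHz.
111.5 kHz mod fs = 9.5 kHz.
9.5 kHz ≤ fs/2 = 12.75 kHz, appears at 9.5 kHz.
32 kHz mod fs = 6.5 kHz.
6.5 kHz ≤ fs/2 = 12.75 kHz, appears at 6.5 kHz.
Distinct values: {4 kHz, 6.5 kHz, 9.5 kHz, 10 kHz}.

4 kHz, 6.5 kHz, 9.5 kHz, 10 kHz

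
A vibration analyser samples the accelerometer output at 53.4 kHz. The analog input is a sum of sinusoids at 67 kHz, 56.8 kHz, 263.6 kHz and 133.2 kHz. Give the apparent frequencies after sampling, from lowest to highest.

fs/2 = 26.7 kHz.
67 kHz mod fs = 13.6 kHz.
13.6 kHz ≤ fs/2 = 26.7 kHz, appears at 13.6 kHz.
56.8 kHz mod fs = 3.4 kHz.
3.4 kHz ≤ fs/2 = 26.7 kHz, appears at 3.4 kHz.
263.6 kHz mod fs = 50 kHz.
50 kHz > fs/2 = 26.7 kHz, folds to fs − 50 kHz = 3.4 kHz.
133.2 kHz mod fs = 26.4 kHz.
26.4 kHz ≤ fs/2 = 26.7 kHz, appears at 26.4 kHz.
Distinct values: {3.4 kHz, 13.6 kHz, 26.4 kHz}.

3.4 kHz, 13.6 kHz, 26.4 kHz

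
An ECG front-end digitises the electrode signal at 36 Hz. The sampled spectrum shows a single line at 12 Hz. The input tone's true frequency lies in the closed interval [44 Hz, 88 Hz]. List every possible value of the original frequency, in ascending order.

48 Hz, 60 Hz, 84 Hz

Frequencies that alias to 12 Hz are k·fs ± 12 Hz for integer k ≥ 0.
k=0: 12 Hz.
k=1: 24 Hz, 48 Hz.
k=2: 60 Hz, 84 Hz.
k=3: 96 Hz, 120 Hz.
Within [44 Hz, 88 Hz]: 48 Hz, 60 Hz, 84 Hz.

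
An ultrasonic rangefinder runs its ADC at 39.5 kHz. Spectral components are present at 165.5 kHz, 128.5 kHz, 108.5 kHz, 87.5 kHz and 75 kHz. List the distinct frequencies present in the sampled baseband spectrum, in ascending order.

4 kHz, 7.5 kHz, 8.5 kHz, 10 kHz

fs/2 = 19.75 kHz.
165.5 kHz mod fs = 7.5 kHz.
7.5 kHz ≤ fs/2 = 19.75 kHz, appears at 7.5 kHz.
128.5 kHz mod fs = 10 kHz.
10 kHz ≤ fs/2 = 19.75 kHz, appears at 10 kHz.
108.5 kHz mod fs = 29.5 kHz.
29.5 kHz > fs/2 = 19.75 kHz, folds to fs − 29.5 kHz = 10 kHz.
87.5 kHz mod fs = 8.5 kHz.
8.5 kHz ≤ fs/2 = 19.75 kHz, appears at 8.5 kHz.
75 kHz mod fs = 35.5 kHz.
35.5 kHz > fs/2 = 19.75 kHz, folds to fs − 35.5 kHz = 4 kHz.
Distinct values: {4 kHz, 7.5 kHz, 8.5 kHz, 10 kHz}.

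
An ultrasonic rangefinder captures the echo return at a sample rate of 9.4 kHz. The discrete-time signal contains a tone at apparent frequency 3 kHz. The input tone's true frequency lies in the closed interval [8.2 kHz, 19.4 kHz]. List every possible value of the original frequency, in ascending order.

Frequencies that alias to 3 kHz are k·fs ± 3 kHz for integer k ≥ 0.
k=0: 3 kHz.
k=1: 6.4 kHz, 12.4 kHz.
k=2: 15.8 kHz, 21.8 kHz.
k=3: 25.2 kHz, 31.2 kHz.
Within [8.2 kHz, 19.4 kHz]: 12.4 kHz, 15.8 kHz.

12.4 kHz, 15.8 kHz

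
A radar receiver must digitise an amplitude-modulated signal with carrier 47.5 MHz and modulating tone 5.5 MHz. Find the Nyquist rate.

AM sidebands sit at fc ± fm = 42 MHz and 53 MHz.
Highest-frequency component: 53 MHz.
Nyquist rate = 2 × 53 MHz = 106 MHz.

106 MHz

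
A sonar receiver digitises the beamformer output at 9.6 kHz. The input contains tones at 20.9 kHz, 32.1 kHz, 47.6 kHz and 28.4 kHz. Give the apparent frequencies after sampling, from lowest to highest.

0.4 kHz, 1.7 kHz, 3.3 kHz

fs/2 = 4.8 kHz.
20.9 kHz mod fs = 1.7 kHz.
1.7 kHz ≤ fs/2 = 4.8 kHz, appears at 1.7 kHz.
32.1 kHz mod fs = 3.3 kHz.
3.3 kHz ≤ fs/2 = 4.8 kHz, appears at 3.3 kHz.
47.6 kHz mod fs = 9.2 kHz.
9.2 kHz > fs/2 = 4.8 kHz, folds to fs − 9.2 kHz = 0.4 kHz.
28.4 kHz mod fs = 9.2 kHz.
9.2 kHz > fs/2 = 4.8 kHz, folds to fs − 9.2 kHz = 0.4 kHz.
Distinct values: {0.4 kHz, 1.7 kHz, 3.3 kHz}.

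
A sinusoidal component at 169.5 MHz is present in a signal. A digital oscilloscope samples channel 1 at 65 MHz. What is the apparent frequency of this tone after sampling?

25.5 MHz

169.5 MHz mod fs = 39.5 MHz.
39.5 MHz > fs/2 = 32.5 MHz, folds to fs − 39.5 MHz = 25.5 MHz.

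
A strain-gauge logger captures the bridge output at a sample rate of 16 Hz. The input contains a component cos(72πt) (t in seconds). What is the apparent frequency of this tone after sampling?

ω = 72π rad/s → f = ω/(2π) = 36 Hz.
36 Hz mod fs = 4 Hz.
4 Hz ≤ fs/2 = 8 Hz, appears at 4 Hz.

4 Hz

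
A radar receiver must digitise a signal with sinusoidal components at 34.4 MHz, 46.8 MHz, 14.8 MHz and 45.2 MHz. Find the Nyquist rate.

Highest-frequency component: 46.8 MHz.
Nyquist rate = 2 × 46.8 MHz = 93.6 MHz.

93.6 MHz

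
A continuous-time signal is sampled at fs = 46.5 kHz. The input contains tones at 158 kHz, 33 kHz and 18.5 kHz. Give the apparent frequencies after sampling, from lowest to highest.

fs/2 = 23.25 kHz.
158 kHz mod fs = 18.5 kHz.
18.5 kHz ≤ fs/2 = 23.25 kHz, appears at 18.5 kHz.
33 kHz > fs/2 = 23.25 kHz, folds to fs − 33 kHz = 13.5 kHz.
18.5 kHz ≤ fs/2 = 23.25 kHz, passes unchanged.
Distinct values: {13.5 kHz, 18.5 kHz}.

13.5 kHz, 18.5 kHz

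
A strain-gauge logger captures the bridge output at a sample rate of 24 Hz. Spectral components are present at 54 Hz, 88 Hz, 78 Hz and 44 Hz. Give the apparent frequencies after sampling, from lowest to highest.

fs/2 = 12 Hz.
54 Hz mod fs = 6 Hz.
6 Hz ≤ fs/2 = 12 Hz, appears at 6 Hz.
88 Hz mod fs = 16 Hz.
16 Hz > fs/2 = 12 Hz, folds to fs − 16 Hz = 8 Hz.
78 Hz mod fs = 6 Hz.
6 Hz ≤ fs/2 = 12 Hz, appears at 6 Hz.
44 Hz mod fs = 20 Hz.
20 Hz > fs/2 = 12 Hz, folds to fs − 20 Hz = 4 Hz.
Distinct values: {4 Hz, 6 Hz, 8 Hz}.

4 Hz, 6 Hz, 8 Hz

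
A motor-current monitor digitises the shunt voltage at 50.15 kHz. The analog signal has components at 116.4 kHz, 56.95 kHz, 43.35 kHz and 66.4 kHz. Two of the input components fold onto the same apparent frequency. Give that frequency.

fs/2 = 25.075 kHz.
116.4 kHz mod fs = 16.1 kHz.
16.1 kHz ≤ fs/2 = 25.075 kHz, appears at 16.1 kHz.
56.95 kHz mod fs = 6.8 kHz.
6.8 kHz ≤ fs/2 = 25.075 kHz, appears at 6.8 kHz.
43.35 kHz > fs/2 = 25.075 kHz, folds to fs − 43.35 kHz = 6.8 kHz.
66.4 kHz mod fs = 16.25 kHz.
16.25 kHz ≤ fs/2 = 25.075 kHz, appears at 16.25 kHz.
43.35 kHz and 56.95 kHz both map to 6.8 kHz.

6.8 kHz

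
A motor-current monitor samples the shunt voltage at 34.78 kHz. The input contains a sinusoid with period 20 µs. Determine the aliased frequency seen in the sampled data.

T = 20 µs → f = 1/T = 50 kHz.
50 kHz mod fs = 15.22 kHz.
15.22 kHz ≤ fs/2 = 17.39 kHz, appears at 15.22 kHz.

15.22 kHz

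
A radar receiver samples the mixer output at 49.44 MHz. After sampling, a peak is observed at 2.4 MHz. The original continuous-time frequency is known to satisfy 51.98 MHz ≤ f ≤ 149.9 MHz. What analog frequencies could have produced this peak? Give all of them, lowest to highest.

96.48 MHz, 101.28 MHz, 145.92 MHz

Frequencies that alias to 2.4 MHz are k·fs ± 2.4 MHz for integer k ≥ 0.
k=0: 2.4 MHz.
k=1: 47.04 MHz, 51.84 MHz.
k=2: 96.48 MHz, 101.28 MHz.
k=3: 145.92 MHz, 150.72 MHz.
k=4: 195.36 MHz, 200.16 MHz.
Within [51.98 MHz, 149.9 MHz]: 96.48 MHz, 101.28 MHz, 145.92 MHz.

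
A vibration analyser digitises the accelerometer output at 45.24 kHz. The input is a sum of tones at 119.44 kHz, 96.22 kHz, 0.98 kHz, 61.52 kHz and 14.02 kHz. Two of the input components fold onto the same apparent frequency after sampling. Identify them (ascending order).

fs/2 = 22.62 kHz.
119.44 kHz mod fs = 28.96 kHz.
28.96 kHz > fs/2 = 22.62 kHz, folds to fs − 28.96 kHz = 16.28 kHz.
96.22 kHz mod fs = 5.74 kHz.
5.74 kHz ≤ fs/2 = 22.62 kHz, appears at 5.74 kHz.
0.98 kHz ≤ fs/2 = 22.62 kHz, passes unchanged.
61.52 kHz mod fs = 16.28 kHz.
16.28 kHz ≤ fs/2 = 22.62 kHz, appears at 16.28 kHz.
14.02 kHz ≤ fs/2 = 22.62 kHz, passes unchanged.
61.52 kHz and 119.44 kHz both map to 16.28 kHz.

61.52 kHz, 119.44 kHz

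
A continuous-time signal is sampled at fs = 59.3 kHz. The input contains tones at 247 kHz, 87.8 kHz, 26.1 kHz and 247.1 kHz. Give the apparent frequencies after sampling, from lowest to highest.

9.8 kHz, 9.9 kHz, 26.1 kHz, 28.5 kHz

fs/2 = 29.65 kHz.
247 kHz mod fs = 9.8 kHz.
9.8 kHz ≤ fs/2 = 29.65 kHz, appears at 9.8 kHz.
87.8 kHz mod fs = 28.5 kHz.
28.5 kHz ≤ fs/2 = 29.65 kHz, appears at 28.5 kHz.
26.1 kHz ≤ fs/2 = 29.65 kHz, passes unchanged.
247.1 kHz mod fs = 9.9 kHz.
9.9 kHz ≤ fs/2 = 29.65 kHz, appears at 9.9 kHz.
Distinct values: {9.8 kHz, 9.9 kHz, 26.1 kHz, 28.5 kHz}.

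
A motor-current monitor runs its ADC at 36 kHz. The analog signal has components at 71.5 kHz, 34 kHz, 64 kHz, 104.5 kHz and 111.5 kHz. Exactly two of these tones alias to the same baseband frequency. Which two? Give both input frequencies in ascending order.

fs/2 = 18 kHz.
71.5 kHz mod fs = 35.5 kHz.
35.5 kHz > fs/2 = 18 kHz, folds to fs − 35.5 kHz = 0.5 kHz.
34 kHz > fs/2 = 18 kHz, folds to fs − 34 kHz = 2 kHz.
64 kHz mod fs = 28 kHz.
28 kHz > fs/2 = 18 kHz, folds to fs − 28 kHz = 8 kHz.
104.5 kHz mod fs = 32.5 kHz.
32.5 kHz > fs/2 = 18 kHz, folds to fs − 32.5 kHz = 3.5 kHz.
111.5 kHz mod fs = 3.5 kHz.
3.5 kHz ≤ fs/2 = 18 kHz, appears at 3.5 kHz.
104.5 kHz and 111.5 kHz both map to 3.5 kHz.

104.5 kHz, 111.5 kHz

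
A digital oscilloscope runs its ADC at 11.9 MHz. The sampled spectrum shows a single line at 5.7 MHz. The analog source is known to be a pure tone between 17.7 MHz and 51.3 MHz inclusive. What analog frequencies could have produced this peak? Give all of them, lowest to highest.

Frequencies that alias to 5.7 MHz are k·fs ± 5.7 MHz for integer k ≥ 0.
k=0: 5.7 MHz.
k=1: 6.2 MHz, 17.6 MHz.
k=2: 18.1 MHz, 29.5 MHz.
k=3: 30 MHz, 41.4 MHz.
k=4: 41.9 MHz, 53.3 MHz.
k=5: 53.8 MHz, 65.2 MHz.
Within [17.7 MHz, 51.3 MHz]: 18.1 MHz, 29.5 MHz, 30 MHz, 41.4 MHz, 41.9 MHz.

18.1 MHz, 29.5 MHz, 30 MHz, 41.4 MHz, 41.9 MHz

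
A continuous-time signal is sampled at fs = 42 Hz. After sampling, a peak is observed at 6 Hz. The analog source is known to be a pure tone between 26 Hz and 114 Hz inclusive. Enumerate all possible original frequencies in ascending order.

36 Hz, 48 Hz, 78 Hz, 90 Hz

Frequencies that alias to 6 Hz are k·fs ± 6 Hz for integer k ≥ 0.
k=0: 6 Hz.
k=1: 36 Hz, 48 Hz.
k=2: 78 Hz, 90 Hz.
k=3: 120 Hz, 132 Hz.
Within [26 Hz, 114 Hz]: 36 Hz, 48 Hz, 78 Hz, 90 Hz.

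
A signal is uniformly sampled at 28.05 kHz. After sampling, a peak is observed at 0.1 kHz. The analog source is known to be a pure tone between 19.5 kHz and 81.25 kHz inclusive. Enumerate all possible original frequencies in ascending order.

Frequencies that alias to 0.1 kHz are k·fs ± 0.1 kHz for integer k ≥ 0.
k=0: 0.1 kHz.
k=1: 27.95 kHz, 28.15 kHz.
k=2: 56 kHz, 56.2 kHz.
k=3: 84.05 kHz, 84.25 kHz.
Within [19.5 kHz, 81.25 kHz]: 27.95 kHz, 28.15 kHz, 56 kHz, 56.2 kHz.

27.95 kHz, 28.15 kHz, 56 kHz, 56.2 kHz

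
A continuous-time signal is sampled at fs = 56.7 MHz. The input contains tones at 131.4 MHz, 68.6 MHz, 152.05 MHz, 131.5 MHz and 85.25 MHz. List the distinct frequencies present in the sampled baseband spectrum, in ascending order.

11.9 MHz, 18 MHz, 18.05 MHz, 18.1 MHz, 28.15 MHz

fs/2 = 28.35 MHz.
131.4 MHz mod fs = 18 MHz.
18 MHz ≤ fs/2 = 28.35 MHz, appears at 18 MHz.
68.6 MHz mod fs = 11.9 MHz.
11.9 MHz ≤ fs/2 = 28.35 MHz, appears at 11.9 MHz.
152.05 MHz mod fs = 38.65 MHz.
38.65 MHz > fs/2 = 28.35 MHz, folds to fs − 38.65 MHz = 18.05 MHz.
131.5 MHz mod fs = 18.1 MHz.
18.1 MHz ≤ fs/2 = 28.35 MHz, appears at 18.1 MHz.
85.25 MHz mod fs = 28.55 MHz.
28.55 MHz > fs/2 = 28.35 MHz, folds to fs − 28.55 MHz = 28.15 MHz.
Distinct values: {11.9 MHz, 18 MHz, 18.05 MHz, 18.1 MHz, 28.15 MHz}.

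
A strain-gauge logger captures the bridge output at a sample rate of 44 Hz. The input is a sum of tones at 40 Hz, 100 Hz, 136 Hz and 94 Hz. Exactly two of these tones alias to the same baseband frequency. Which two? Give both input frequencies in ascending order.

40 Hz, 136 Hz

fs/2 = 22 Hz.
40 Hz > fs/2 = 22 Hz, folds to fs − 40 Hz = 4 Hz.
100 Hz mod fs = 12 Hz.
12 Hz ≤ fs/2 = 22 Hz, appears at 12 Hz.
136 Hz mod fs = 4 Hz.
4 Hz ≤ fs/2 = 22 Hz, appears at 4 Hz.
94 Hz mod fs = 6 Hz.
6 Hz ≤ fs/2 = 22 Hz, appears at 6 Hz.
40 Hz and 136 Hz both map to 4 Hz.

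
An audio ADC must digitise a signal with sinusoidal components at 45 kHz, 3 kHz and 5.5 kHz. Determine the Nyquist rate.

90 kHz

Highest-frequency component: 45 kHz.
Nyquist rate = 2 × 45 kHz = 90 kHz.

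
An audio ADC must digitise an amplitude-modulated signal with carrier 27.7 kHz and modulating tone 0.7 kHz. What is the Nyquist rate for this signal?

56.8 kHz

AM sidebands sit at fc ± fm = 27 kHz and 28.4 kHz.
Highest-frequency component: 28.4 kHz.
Nyquist rate = 2 × 28.4 kHz = 56.8 kHz.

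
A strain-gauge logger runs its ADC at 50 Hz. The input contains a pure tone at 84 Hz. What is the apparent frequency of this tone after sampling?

16 Hz

84 Hz mod fs = 34 Hz.
34 Hz > fs/2 = 25 Hz, folds to fs − 34 Hz = 16 Hz.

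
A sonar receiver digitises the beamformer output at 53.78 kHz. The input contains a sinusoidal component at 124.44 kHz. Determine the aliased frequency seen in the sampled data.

16.88 kHz

124.44 kHz mod fs = 16.88 kHz.
16.88 kHz ≤ fs/2 = 26.89 kHz, appears at 16.88 kHz.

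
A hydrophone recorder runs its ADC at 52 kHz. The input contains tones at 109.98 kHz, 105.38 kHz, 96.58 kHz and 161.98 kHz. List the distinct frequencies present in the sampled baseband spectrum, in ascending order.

fs/2 = 26 kHz.
109.98 kHz mod fs = 5.98 kHz.
5.98 kHz ≤ fs/2 = 26 kHz, appears at 5.98 kHz.
105.38 kHz mod fs = 1.38 kHz.
1.38 kHz ≤ fs/2 = 26 kHz, appears at 1.38 kHz.
96.58 kHz mod fs = 44.58 kHz.
44.58 kHz > fs/2 = 26 kHz, folds to fs − 44.58 kHz = 7.42 kHz.
161.98 kHz mod fs = 5.98 kHz.
5.98 kHz ≤ fs/2 = 26 kHz, appears at 5.98 kHz.
Distinct values: {1.38 kHz, 5.98 kHz, 7.42 kHz}.

1.38 kHz, 5.98 kHz, 7.42 kHz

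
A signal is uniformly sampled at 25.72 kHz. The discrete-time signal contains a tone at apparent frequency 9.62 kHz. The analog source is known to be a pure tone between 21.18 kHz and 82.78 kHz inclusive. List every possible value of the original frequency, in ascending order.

35.34 kHz, 41.82 kHz, 61.06 kHz, 67.54 kHz

Frequencies that alias to 9.62 kHz are k·fs ± 9.62 kHz for integer k ≥ 0.
k=0: 9.62 kHz.
k=1: 16.1 kHz, 35.34 kHz.
k=2: 41.82 kHz, 61.06 kHz.
k=3: 67.54 kHz, 86.78 kHz.
k=4: 93.26 kHz, 112.5 kHz.
Within [21.18 kHz, 82.78 kHz]: 35.34 kHz, 41.82 kHz, 61.06 kHz, 67.54 kHz.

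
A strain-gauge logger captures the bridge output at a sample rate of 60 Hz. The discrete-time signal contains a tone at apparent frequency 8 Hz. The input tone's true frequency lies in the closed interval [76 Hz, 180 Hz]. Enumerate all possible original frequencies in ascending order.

112 Hz, 128 Hz, 172 Hz

Frequencies that alias to 8 Hz are k·fs ± 8 Hz for integer k ≥ 0.
k=0: 8 Hz.
k=1: 52 Hz, 68 Hz.
k=2: 112 Hz, 128 Hz.
k=3: 172 Hz, 188 Hz.
k=4: 232 Hz, 248 Hz.
Within [76 Hz, 180 Hz]: 112 Hz, 128 Hz, 172 Hz.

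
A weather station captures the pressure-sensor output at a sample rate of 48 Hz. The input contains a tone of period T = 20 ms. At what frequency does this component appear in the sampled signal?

2 Hz

T = 20 ms → f = 1/T = 50 Hz.
50 Hz mod fs = 2 Hz.
2 Hz ≤ fs/2 = 24 Hz, appears at 2 Hz.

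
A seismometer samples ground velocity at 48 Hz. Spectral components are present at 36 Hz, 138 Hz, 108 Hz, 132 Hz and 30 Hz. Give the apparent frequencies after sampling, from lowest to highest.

6 Hz, 12 Hz, 18 Hz

fs/2 = 24 Hz.
36 Hz > fs/2 = 24 Hz, folds to fs − 36 Hz = 12 Hz.
138 Hz mod fs = 42 Hz.
42 Hz > fs/2 = 24 Hz, folds to fs − 42 Hz = 6 Hz.
108 Hz mod fs = 12 Hz.
12 Hz ≤ fs/2 = 24 Hz, appears at 12 Hz.
132 Hz mod fs = 36 Hz.
36 Hz > fs/2 = 24 Hz, folds to fs − 36 Hz = 12 Hz.
30 Hz > fs/2 = 24 Hz, folds to fs − 30 Hz = 18 Hz.
Distinct values: {6 Hz, 12 Hz, 18 Hz}.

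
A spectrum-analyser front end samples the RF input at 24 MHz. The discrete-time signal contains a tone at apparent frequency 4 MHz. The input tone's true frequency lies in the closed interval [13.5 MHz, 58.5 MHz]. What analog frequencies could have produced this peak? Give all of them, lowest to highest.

20 MHz, 28 MHz, 44 MHz, 52 MHz

Frequencies that alias to 4 MHz are k·fs ± 4 MHz for integer k ≥ 0.
k=0: 4 MHz.
k=1: 20 MHz, 28 MHz.
k=2: 44 MHz, 52 MHz.
k=3: 68 MHz, 76 MHz.
Within [13.5 MHz, 58.5 MHz]: 20 MHz, 28 MHz, 44 MHz, 52 MHz.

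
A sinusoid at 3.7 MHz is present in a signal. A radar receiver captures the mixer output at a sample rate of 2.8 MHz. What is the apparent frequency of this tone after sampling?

3.7 MHz mod fs = 0.9 MHz.
0.9 MHz ≤ fs/2 = 1.4 MHz, appears at 0.9 MHz.

0.9 MHz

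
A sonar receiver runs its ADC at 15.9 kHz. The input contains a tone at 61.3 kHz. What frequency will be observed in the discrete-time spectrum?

2.3 kHz

61.3 kHz mod fs = 13.6 kHz.
13.6 kHz > fs/2 = 7.95 kHz, folds to fs − 13.6 kHz = 2.3 kHz.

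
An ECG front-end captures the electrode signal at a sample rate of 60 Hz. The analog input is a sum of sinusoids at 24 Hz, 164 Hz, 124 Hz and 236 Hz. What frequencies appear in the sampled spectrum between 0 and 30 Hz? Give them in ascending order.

fs/2 = 30 Hz.
24 Hz ≤ fs/2 = 30 Hz, passes unchanged.
164 Hz mod fs = 44 Hz.
44 Hz > fs/2 = 30 Hz, folds to fs − 44 Hz = 16 Hz.
124 Hz mod fs = 4 Hz.
4 Hz ≤ fs/2 = 30 Hz, appears at 4 Hz.
236 Hz mod fs = 56 Hz.
56 Hz > fs/2 = 30 Hz, folds to fs − 56 Hz = 4 Hz.
Distinct values: {4 Hz, 16 Hz, 24 Hz}.

4 Hz, 16 Hz, 24 Hz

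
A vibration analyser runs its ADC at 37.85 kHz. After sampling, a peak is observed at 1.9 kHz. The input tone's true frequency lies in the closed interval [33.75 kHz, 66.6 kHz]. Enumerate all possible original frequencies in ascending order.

35.95 kHz, 39.75 kHz

Frequencies that alias to 1.9 kHz are k·fs ± 1.9 kHz for integer k ≥ 0.
k=0: 1.9 kHz.
k=1: 35.95 kHz, 39.75 kHz.
k=2: 73.8 kHz, 77.6 kHz.
Within [33.75 kHz, 66.6 kHz]: 35.95 kHz, 39.75 kHz.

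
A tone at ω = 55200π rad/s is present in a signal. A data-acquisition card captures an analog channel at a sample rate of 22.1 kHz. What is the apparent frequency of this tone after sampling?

5.5 kHz

ω = 55200π rad/s → f = ω/(2π) = 27600 Hz = 27.6 kHz.
27.6 kHz mod fs = 5.5 kHz.
5.5 kHz ≤ fs/2 = 11.05 kHz, appears at 5.5 kHz.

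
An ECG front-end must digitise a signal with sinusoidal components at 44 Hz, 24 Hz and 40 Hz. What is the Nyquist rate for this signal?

88 Hz

Highest-frequency component: 44 Hz.
Nyquist rate = 2 × 44 Hz = 88 Hz.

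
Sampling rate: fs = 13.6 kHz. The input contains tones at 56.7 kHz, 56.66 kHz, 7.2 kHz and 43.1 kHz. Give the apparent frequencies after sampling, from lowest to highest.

2.26 kHz, 2.3 kHz, 6.4 kHz

fs/2 = 6.8 kHz.
56.7 kHz mod fs = 2.3 kHz.
2.3 kHz ≤ fs/2 = 6.8 kHz, appears at 2.3 kHz.
56.66 kHz mod fs = 2.26 kHz.
2.26 kHz ≤ fs/2 = 6.8 kHz, appears at 2.26 kHz.
7.2 kHz > fs/2 = 6.8 kHz, folds to fs − 7.2 kHz = 6.4 kHz.
43.1 kHz mod fs = 2.3 kHz.
2.3 kHz ≤ fs/2 = 6.8 kHz, appears at 2.3 kHz.
Distinct values: {2.26 kHz, 2.3 kHz, 6.4 kHz}.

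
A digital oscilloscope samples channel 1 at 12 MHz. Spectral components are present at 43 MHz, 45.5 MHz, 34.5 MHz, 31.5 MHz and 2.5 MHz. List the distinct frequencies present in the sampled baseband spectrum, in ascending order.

fs/2 = 6 MHz.
43 MHz mod fs = 7 MHz.
7 MHz > fs/2 = 6 MHz, folds to fs − 7 MHz = 5 MHz.
45.5 MHz mod fs = 9.5 MHz.
9.5 MHz > fs/2 = 6 MHz, folds to fs − 9.5 MHz = 2.5 MHz.
34.5 MHz mod fs = 10.5 MHz.
10.5 MHz > fs/2 = 6 MHz, folds to fs − 10.5 MHz = 1.5 MHz.
31.5 MHz mod fs = 7.5 MHz.
7.5 MHz > fs/2 = 6 MHz, folds to fs − 7.5 MHz = 4.5 MHz.
2.5 MHz ≤ fs/2 = 6 MHz, passes unchanged.
Distinct values: {1.5 MHz, 2.5 MHz, 4.5 MHz, 5 MHz}.

1.5 MHz, 2.5 MHz, 4.5 MHz, 5 MHz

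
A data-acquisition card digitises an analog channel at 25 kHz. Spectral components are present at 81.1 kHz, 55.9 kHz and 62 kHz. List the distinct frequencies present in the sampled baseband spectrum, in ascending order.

5.9 kHz, 6.1 kHz, 12 kHz

fs/2 = 12.5 kHz.
81.1 kHz mod fs = 6.1 kHz.
6.1 kHz ≤ fs/2 = 12.5 kHz, appears at 6.1 kHz.
55.9 kHz mod fs = 5.9 kHz.
5.9 kHz ≤ fs/2 = 12.5 kHz, appears at 5.9 kHz.
62 kHz mod fs = 12 kHz.
12 kHz ≤ fs/2 = 12.5 kHz, appears at 12 kHz.
Distinct values: {5.9 kHz, 6.1 kHz, 12 kHz}.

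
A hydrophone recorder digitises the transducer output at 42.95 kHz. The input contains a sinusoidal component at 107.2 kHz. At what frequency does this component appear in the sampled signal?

21.3 kHz

107.2 kHz mod fs = 21.3 kHz.
21.3 kHz ≤ fs/2 = 21.475 kHz, appears at 21.3 kHz.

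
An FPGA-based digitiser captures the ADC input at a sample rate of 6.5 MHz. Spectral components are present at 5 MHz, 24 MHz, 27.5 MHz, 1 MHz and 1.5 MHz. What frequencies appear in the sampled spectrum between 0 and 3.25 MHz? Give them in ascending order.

1 MHz, 1.5 MHz, 2 MHz

fs/2 = 3.25 MHz.
5 MHz > fs/2 = 3.25 MHz, folds to fs − 5 MHz = 1.5 MHz.
24 MHz mod fs = 4.5 MHz.
4.5 MHz > fs/2 = 3.25 MHz, folds to fs − 4.5 MHz = 2 MHz.
27.5 MHz mod fs = 1.5 MHz.
1.5 MHz ≤ fs/2 = 3.25 MHz, appears at 1.5 MHz.
1 MHz ≤ fs/2 = 3.25 MHz, passes unchanged.
1.5 MHz ≤ fs/2 = 3.25 MHz, passes unchanged.
Distinct values: {1 MHz, 1.5 MHz, 2 MHz}.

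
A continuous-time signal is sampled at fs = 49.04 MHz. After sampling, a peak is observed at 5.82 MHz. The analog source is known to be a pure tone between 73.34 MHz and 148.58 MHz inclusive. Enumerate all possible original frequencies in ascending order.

Frequencies that alias to 5.82 MHz are k·fs ± 5.82 MHz for integer k ≥ 0.
k=0: 5.82 MHz.
k=1: 43.22 MHz, 54.86 MHz.
k=2: 92.26 MHz, 103.9 MHz.
k=3: 141.3 MHz, 152.94 MHz.
k=4: 190.34 MHz, 201.98 MHz.
Within [73.34 MHz, 148.58 MHz]: 92.26 MHz, 103.9 MHz, 141.3 MHz.

92.26 MHz, 103.9 MHz, 141.3 MHz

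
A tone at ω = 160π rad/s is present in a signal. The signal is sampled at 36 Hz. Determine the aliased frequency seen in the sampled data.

8 Hz

ω = 160π rad/s → f = ω/(2π) = 80 Hz.
80 Hz mod fs = 8 Hz.
8 Hz ≤ fs/2 = 18 Hz, appears at 8 Hz.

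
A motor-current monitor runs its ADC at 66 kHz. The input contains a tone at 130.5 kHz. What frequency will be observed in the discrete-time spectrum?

1.5 kHz

130.5 kHz mod fs = 64.5 kHz.
64.5 kHz > fs/2 = 33 kHz, folds to fs − 64.5 kHz = 1.5 kHz.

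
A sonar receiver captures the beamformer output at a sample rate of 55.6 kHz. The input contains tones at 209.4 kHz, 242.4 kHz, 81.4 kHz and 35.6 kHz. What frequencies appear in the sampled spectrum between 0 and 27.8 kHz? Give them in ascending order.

fs/2 = 27.8 kHz.
209.4 kHz mod fs = 42.6 kHz.
42.6 kHz > fs/2 = 27.8 kHz, folds to fs − 42.6 kHz = 13 kHz.
242.4 kHz mod fs = 20 kHz.
20 kHz ≤ fs/2 = 27.8 kHz, appears at 20 kHz.
81.4 kHz mod fs = 25.8 kHz.
25.8 kHz ≤ fs/2 = 27.8 kHz, appears at 25.8 kHz.
35.6 kHz > fs/2 = 27.8 kHz, folds to fs − 35.6 kHz = 20 kHz.
Distinct values: {13 kHz, 20 kHz, 25.8 kHz}.

13 kHz, 20 kHz, 25.8 kHz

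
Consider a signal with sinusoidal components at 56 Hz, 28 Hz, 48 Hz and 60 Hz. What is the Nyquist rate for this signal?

120 Hz

Highest-frequency component: 60 Hz.
Nyquist rate = 2 × 60 Hz = 120 Hz.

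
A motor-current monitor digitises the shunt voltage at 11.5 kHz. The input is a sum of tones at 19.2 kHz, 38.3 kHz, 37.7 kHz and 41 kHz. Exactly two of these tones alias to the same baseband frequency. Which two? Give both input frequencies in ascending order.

19.2 kHz, 38.3 kHz

fs/2 = 5.75 kHz.
19.2 kHz mod fs = 7.7 kHz.
7.7 kHz > fs/2 = 5.75 kHz, folds to fs − 7.7 kHz = 3.8 kHz.
38.3 kHz mod fs = 3.8 kHz.
3.8 kHz ≤ fs/2 = 5.75 kHz, appears at 3.8 kHz.
37.7 kHz mod fs = 3.2 kHz.
3.2 kHz ≤ fs/2 = 5.75 kHz, appears at 3.2 kHz.
41 kHz mod fs = 6.5 kHz.
6.5 kHz > fs/2 = 5.75 kHz, folds to fs − 6.5 kHz = 5 kHz.
19.2 kHz and 38.3 kHz both map to 3.8 kHz.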